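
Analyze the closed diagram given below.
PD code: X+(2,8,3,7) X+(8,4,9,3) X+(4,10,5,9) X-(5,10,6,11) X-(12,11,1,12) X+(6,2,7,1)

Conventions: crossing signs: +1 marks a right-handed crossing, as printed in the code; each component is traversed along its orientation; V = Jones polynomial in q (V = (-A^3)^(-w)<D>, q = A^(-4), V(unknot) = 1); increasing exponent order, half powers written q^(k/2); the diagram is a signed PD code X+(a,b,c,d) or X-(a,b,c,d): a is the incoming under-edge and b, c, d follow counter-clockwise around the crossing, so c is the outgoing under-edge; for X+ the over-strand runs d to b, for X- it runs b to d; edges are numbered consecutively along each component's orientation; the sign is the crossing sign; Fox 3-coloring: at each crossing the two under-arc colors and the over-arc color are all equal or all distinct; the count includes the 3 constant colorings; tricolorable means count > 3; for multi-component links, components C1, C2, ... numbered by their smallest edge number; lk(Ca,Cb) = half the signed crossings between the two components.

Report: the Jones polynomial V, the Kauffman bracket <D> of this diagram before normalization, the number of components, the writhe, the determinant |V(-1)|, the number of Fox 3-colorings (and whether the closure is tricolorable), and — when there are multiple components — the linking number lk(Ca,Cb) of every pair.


V = q + q^3 - q^4
<D> = -A^-10 + A^-6 + A^2 (w = +2)
1 component over 6 crossings, w = +2
9 Fox colorings among 3^6, |V(-1)| = 3: tricolorable
why: |V(-1)| = 3: so tricolorable, since 3 divides 3


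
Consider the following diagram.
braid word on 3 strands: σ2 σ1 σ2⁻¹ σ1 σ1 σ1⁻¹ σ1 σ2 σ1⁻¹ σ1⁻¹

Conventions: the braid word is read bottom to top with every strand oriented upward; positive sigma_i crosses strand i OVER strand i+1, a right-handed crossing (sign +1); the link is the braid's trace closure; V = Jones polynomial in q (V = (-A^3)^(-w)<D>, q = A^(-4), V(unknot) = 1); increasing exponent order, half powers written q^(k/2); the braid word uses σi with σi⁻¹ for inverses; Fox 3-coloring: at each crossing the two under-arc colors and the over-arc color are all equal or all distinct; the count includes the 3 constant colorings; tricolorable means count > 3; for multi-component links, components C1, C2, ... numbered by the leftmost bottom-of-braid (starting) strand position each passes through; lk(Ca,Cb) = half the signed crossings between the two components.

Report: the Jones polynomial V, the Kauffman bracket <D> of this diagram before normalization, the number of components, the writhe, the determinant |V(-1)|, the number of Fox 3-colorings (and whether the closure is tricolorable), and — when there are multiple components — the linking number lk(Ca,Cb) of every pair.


Jones polynomial: V(q) = -q^-1 + 2 - q + 2q^2 - q^3 + q^4 - q^5
<D> = -A^-14 + A^-10 - A^-6 + 2A^-2 - A^2 + 2A^6 - A^10; writhe +2
components 1, writhe +2 (10 crossings)
3-colorings: 9 of 3^10, det 9 — tricolorable
note: inverse pairs cancel, leaving σ2 σ1 σ2⁻¹ σ1 σ1 σ2 σ1⁻¹ σ1⁻¹


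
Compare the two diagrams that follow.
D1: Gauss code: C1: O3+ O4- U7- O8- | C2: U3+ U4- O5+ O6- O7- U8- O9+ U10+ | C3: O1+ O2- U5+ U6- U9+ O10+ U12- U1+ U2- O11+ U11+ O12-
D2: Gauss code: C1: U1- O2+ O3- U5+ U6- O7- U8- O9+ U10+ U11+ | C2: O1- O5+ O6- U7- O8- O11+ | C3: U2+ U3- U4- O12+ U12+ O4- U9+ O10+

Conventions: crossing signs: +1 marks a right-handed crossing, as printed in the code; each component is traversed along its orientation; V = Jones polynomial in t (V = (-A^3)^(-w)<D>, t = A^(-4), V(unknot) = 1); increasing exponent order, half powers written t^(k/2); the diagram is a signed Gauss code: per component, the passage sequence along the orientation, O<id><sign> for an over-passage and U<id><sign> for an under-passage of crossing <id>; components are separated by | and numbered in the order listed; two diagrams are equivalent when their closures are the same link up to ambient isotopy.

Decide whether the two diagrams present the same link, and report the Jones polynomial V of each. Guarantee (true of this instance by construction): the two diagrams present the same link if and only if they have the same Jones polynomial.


equivalent: yes
D1 (bracket A^-8 + 2 + A^8; 12 crossings at w = 0): V = t^-2 + 2 + t^2
V(D2) = t^-2 + 2 + t^2  [12 crossings, <D> = A^-8 + 2 + A^8, w = 0]
observation: Reidemeister moves carry D1 (12 crossings) to D2 (12)


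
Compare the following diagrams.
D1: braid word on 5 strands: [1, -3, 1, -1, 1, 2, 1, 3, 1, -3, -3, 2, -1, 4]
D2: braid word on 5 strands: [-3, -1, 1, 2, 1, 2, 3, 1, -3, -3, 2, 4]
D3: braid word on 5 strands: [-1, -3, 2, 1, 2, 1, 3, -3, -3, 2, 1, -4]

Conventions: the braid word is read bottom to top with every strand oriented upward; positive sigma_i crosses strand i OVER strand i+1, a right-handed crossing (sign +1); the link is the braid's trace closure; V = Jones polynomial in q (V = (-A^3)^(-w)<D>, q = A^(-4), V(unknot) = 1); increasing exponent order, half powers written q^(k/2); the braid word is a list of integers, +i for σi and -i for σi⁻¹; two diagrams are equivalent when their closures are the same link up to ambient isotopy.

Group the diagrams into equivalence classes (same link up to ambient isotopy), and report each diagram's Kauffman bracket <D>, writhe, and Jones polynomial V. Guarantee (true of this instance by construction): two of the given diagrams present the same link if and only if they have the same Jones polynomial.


equivalence classes: {D1, D2, D3}
D1 (bracket A^-8 - 2A^-4 + 2 - 2A^4 + 2A^8 - A^12 + A^16; 14 crossings at w = +4): V = q^-1 - 1 + 2q - 2q^2 + 2q^3 - 2q^4 + q^5
V(D2) = q^-1 - 1 + 2q - 2q^2 + 2q^3 - 2q^4 + q^5  [12 crossings, <D> = A^-8 - 2A^-4 + 2 - 2A^4 + 2A^8 - A^12 + A^16, w = +4]
V(D3) = q^-1 - 1 + 2q - 2q^2 + 2q^3 - 2q^4 + q^5  [12 crossings, <D> = A^-14 - 2A^-10 + 2A^-6 - 2A^-2 + 2A^2 - A^6 + A^10, w = +2]
key observation: all 3 diagrams share one V(q), hence one class


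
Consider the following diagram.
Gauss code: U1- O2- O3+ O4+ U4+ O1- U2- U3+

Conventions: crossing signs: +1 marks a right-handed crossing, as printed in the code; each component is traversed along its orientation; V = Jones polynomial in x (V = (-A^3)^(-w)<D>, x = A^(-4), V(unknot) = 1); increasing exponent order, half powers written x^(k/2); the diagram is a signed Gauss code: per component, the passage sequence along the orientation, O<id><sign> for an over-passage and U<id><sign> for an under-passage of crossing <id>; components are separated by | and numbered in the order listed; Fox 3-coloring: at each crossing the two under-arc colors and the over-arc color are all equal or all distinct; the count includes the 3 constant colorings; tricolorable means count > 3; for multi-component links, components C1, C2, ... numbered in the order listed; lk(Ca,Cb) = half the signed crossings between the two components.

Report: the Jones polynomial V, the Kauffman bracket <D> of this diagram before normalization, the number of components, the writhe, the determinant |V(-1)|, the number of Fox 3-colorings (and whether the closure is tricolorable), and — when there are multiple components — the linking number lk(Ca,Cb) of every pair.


V = 1
<D> = 1 (w = 0)
1 component over 4 crossings, w = 0
3 Fox colorings among 3^4, |V(-1)| = 1: not tricolorable
why: det 1 = |V(-1)|; not divisible by 3, so not tricolorable


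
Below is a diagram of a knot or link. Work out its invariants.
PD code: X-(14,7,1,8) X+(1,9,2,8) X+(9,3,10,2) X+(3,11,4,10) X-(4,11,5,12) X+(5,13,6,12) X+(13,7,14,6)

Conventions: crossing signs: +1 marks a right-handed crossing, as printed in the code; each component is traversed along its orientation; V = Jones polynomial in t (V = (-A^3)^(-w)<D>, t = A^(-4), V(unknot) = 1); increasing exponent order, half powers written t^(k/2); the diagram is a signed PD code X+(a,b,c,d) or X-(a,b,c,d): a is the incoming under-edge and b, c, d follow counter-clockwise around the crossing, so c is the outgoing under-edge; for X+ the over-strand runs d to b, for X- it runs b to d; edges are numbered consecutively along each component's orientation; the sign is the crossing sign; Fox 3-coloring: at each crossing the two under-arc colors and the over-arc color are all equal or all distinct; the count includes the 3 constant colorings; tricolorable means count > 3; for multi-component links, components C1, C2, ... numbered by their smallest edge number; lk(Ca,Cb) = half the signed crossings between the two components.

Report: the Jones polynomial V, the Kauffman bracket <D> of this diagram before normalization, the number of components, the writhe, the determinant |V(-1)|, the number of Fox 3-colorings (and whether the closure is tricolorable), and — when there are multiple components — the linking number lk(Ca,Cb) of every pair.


V(t) = t + t^3 - t^4
bracket: A^-7 - A^-3 - A^5, w = +3
1 component, writhe +3, over 7 crossings
det 3, colorings 9 of 3^7 — tricolorable
observation: V spans 3 powers of t: at least 3 crossings in any diagram


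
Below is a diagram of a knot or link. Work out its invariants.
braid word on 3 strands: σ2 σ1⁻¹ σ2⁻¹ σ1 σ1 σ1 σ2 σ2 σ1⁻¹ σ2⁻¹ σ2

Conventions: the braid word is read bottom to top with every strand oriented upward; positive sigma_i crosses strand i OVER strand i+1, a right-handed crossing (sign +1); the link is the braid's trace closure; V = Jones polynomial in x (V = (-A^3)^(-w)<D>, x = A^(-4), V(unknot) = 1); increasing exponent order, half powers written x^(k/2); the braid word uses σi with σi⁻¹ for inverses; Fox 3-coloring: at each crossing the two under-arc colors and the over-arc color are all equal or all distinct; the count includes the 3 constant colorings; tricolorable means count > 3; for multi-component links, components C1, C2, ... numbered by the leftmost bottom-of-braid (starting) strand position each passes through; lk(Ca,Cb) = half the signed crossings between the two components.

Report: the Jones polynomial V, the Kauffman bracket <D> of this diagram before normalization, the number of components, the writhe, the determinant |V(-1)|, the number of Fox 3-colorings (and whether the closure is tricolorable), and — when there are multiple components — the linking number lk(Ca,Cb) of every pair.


V(x) = -x^(-1/2) + x^(1/2) - 2x^(3/2) + 2x^(5/2) - 3x^(7/2) + 2x^(9/2) - 2x^(11/2) + x^(13/2)
bracket: -A^-17 + 2A^-13 - 2A^-9 + 3A^-5 - 2A^-1 + 2A^3 - A^7 + A^11, w = +3
2 components, writhe +3, over 11 crossings
lk(C1,C2) = +1
det 14, colorings 3 of 3^11 — not tricolorable
observation: the 1 component pair carries total linking +1


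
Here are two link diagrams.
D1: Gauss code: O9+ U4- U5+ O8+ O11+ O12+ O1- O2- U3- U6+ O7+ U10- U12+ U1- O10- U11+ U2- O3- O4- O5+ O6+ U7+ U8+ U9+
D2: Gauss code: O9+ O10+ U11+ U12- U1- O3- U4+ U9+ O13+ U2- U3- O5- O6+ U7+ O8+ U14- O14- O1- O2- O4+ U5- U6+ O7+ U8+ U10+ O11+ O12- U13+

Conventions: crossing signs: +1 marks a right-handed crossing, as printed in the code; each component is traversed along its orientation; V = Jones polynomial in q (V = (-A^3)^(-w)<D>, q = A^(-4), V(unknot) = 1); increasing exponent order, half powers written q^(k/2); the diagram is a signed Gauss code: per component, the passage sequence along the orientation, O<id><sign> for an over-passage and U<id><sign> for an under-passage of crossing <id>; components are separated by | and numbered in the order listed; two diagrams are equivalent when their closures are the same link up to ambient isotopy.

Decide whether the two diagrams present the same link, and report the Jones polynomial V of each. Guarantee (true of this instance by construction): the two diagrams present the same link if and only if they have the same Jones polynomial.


equivalent: yes
V(D1) = 1  (w +2, c 12, <D> = A^6)
V(D2) = 1  [14 crossings, <D> = A^6, w = +2]
key observation: from 12 to 14 crossings by R-moves: one link, two diagrams


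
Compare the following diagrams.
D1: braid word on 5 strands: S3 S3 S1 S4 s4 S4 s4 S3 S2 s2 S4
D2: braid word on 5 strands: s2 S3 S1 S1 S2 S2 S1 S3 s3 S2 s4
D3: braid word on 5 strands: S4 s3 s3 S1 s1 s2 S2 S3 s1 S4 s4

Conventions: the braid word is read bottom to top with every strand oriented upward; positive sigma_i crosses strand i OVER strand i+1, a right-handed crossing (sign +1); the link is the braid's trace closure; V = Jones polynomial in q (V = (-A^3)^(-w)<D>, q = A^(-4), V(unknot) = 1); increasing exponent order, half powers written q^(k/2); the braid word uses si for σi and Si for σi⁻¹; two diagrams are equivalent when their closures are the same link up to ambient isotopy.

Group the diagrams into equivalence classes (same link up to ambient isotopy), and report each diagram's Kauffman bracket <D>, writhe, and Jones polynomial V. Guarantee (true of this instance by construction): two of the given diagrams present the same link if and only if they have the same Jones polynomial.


grouping into links: {D1} | {D2} | {D3}
V(D1) = q^(-9/2) - q^(-5/2) - q^(-3/2) - q^(-1/2)  (w -5, c 11, <D> = A^-13 + A^-9 + A^-5 - A^3)
V(D2) = q^(-13/2) - q^(-11/2) + q^(-9/2) - 2q^(-7/2) - q^(-3/2)  (w -5, c 11, <D> = A^-9 + 2A^-1 - A^3 + A^7 - A^11)
D3 (bracket A + A^5; 11 crossings at w = +1): V = -q^(-1/2) - q^(1/2)
why: 3 classes among 3 diagrams; unequal V(q) rules out equality


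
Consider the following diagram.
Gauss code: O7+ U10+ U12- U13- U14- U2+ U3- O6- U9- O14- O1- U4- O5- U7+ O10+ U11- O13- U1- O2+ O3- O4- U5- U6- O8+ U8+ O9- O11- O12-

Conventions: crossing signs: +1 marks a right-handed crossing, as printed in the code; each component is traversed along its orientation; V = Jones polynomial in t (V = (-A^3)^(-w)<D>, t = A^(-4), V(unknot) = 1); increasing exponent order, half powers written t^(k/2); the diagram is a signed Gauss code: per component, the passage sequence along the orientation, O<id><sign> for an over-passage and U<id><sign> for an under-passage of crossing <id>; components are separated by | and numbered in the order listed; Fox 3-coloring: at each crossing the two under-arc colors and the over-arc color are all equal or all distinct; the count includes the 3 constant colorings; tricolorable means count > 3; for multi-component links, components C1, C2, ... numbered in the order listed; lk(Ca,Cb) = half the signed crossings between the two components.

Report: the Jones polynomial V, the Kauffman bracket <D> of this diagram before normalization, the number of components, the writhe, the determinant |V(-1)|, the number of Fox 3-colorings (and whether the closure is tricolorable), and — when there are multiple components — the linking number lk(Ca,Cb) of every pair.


Jones polynomial: V(t) = t^-8 - 2t^-7 + t^-6 - 2t^-5 + 2t^-4 + t^-2
<D> = A^-10 + 2A^-2 - 2A^2 + A^6 - 2A^10 + A^14; writhe -6
components 1, writhe -6 (14 crossings)
3-colorings: 27 of 3^14, det 9 — tricolorable
note: det 9 = |V(-1)|; divisible by 3, so tricolorable


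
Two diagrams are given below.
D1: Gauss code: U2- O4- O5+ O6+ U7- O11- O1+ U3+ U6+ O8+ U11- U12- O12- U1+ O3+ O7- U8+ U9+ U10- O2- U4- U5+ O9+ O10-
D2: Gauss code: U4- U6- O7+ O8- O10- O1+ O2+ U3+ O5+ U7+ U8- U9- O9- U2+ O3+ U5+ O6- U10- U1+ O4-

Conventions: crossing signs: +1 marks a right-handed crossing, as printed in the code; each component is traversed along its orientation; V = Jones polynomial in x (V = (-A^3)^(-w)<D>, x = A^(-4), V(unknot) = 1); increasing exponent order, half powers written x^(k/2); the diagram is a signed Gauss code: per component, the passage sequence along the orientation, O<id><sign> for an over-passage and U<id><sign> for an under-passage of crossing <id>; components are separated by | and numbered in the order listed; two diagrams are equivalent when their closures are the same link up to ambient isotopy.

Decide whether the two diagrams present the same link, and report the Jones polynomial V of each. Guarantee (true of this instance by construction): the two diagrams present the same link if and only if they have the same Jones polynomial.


equivalent: no
D1 (bracket 1; 12 crossings at w = 0): V = 1
V(D2) = x + x^3 - x^4  (w 0, c 10, <D> = -A^-16 + A^-12 + A^-4)
key observation: V(x) takes 2 values over 2 diagrams, fixing the grouping


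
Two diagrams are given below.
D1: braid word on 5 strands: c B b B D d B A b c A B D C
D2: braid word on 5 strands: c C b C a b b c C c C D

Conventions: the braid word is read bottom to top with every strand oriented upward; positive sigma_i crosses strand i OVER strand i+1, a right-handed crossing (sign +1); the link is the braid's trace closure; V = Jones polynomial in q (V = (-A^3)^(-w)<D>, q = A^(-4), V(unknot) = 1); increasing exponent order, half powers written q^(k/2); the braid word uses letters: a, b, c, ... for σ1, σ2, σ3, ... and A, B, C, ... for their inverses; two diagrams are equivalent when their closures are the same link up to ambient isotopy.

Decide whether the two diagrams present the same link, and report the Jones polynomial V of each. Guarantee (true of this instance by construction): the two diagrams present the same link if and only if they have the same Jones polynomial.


equivalent: no
D1 (bracket A^-8 - A^-4 + 2 - A^4 + A^8 - A^12; 14 crossings at w = -4): V = -q^-6 + q^-5 - q^-4 + 2q^-3 - q^-2 + q^-1
V(D2) = q + q^3 - q^4  (w +2, c 12, <D> = -A^-10 + A^-6 + A^2)
key observation: V(q) takes 2 values over 2 diagrams, fixing the grouping


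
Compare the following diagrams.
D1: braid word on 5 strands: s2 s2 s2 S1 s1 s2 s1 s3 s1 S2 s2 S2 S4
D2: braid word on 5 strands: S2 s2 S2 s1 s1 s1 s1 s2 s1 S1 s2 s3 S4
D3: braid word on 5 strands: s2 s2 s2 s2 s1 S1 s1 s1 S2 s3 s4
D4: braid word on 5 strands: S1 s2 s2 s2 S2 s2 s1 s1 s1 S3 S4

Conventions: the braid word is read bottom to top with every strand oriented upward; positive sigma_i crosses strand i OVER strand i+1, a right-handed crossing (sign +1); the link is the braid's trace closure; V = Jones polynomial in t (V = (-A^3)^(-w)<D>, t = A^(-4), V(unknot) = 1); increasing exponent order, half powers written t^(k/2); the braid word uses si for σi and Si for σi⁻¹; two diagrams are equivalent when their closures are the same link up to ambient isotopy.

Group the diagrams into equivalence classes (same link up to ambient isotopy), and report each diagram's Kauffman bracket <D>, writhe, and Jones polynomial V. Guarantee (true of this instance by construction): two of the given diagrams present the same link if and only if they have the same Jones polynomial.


grouping into links: {D1, D3, D4} | {D2}
V(D1) = -t^(3/2) - 2t^(7/2) + t^(9/2) - t^(11/2) + t^(13/2)  (w +5, c 13, <D> = -A^-11 + A^-7 - A^-3 + 2A + A^9)
V(D2) = -t^(3/2) - t^(7/2) + t^(9/2) - t^(11/2)  [13 crossings, <D> = A^-7 - A^-3 + A + A^9, w = +5]
V(D3) = -t^(3/2) - 2t^(7/2) + t^(9/2) - t^(11/2) + t^(13/2)  (w +7, c 11, <D> = -A^-5 + A^-1 - A^3 + 2A^7 + A^15)
V(D4) = -t^(3/2) - 2t^(7/2) + t^(9/2) - t^(11/2) + t^(13/2)  [11 crossings, <D> = -A^-17 + A^-13 - A^-9 + 2A^-5 + A^3, w = +3]
why: comparing 4 Jones polynomials yields 2 groups


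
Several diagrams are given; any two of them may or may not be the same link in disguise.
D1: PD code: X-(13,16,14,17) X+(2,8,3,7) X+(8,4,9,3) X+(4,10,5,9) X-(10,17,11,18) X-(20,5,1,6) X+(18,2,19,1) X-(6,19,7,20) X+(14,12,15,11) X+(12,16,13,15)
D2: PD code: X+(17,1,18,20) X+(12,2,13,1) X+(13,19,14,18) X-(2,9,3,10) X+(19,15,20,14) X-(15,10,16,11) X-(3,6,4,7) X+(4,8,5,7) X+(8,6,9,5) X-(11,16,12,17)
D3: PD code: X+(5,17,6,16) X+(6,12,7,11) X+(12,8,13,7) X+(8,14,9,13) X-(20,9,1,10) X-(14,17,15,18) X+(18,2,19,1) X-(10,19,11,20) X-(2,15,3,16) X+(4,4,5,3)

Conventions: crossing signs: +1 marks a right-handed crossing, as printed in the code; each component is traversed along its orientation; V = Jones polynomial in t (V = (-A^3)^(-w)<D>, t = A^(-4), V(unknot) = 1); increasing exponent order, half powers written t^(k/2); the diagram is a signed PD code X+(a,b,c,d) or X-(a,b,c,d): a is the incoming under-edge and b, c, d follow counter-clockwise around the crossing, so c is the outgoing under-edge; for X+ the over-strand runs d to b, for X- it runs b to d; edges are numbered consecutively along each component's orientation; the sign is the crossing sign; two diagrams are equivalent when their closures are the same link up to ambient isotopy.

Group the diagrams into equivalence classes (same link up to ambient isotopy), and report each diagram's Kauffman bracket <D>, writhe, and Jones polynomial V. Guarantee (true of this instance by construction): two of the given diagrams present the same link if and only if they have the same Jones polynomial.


equivalence classes: {D1, D3} | {D2}
D1 (bracket A^-14 - 2A^-10 + 2A^-6 - 2A^-2 + 2A^2 - A^6 + A^10; 10 crossings at w = +2): V = t^-1 - 1 + 2t - 2t^2 + 2t^3 - 2t^4 + t^5
V(D2) = 1  [10 crossings, <D> = A^6, w = +2]
V(D3) = t^-1 - 1 + 2t - 2t^2 + 2t^3 - 2t^4 + t^5  (w +2, c 10, <D> = A^-14 - 2A^-10 + 2A^-6 - 2A^-2 + 2A^2 - A^6 + A^10)
observation: comparing 3 Jones polynomials yields 2 groups


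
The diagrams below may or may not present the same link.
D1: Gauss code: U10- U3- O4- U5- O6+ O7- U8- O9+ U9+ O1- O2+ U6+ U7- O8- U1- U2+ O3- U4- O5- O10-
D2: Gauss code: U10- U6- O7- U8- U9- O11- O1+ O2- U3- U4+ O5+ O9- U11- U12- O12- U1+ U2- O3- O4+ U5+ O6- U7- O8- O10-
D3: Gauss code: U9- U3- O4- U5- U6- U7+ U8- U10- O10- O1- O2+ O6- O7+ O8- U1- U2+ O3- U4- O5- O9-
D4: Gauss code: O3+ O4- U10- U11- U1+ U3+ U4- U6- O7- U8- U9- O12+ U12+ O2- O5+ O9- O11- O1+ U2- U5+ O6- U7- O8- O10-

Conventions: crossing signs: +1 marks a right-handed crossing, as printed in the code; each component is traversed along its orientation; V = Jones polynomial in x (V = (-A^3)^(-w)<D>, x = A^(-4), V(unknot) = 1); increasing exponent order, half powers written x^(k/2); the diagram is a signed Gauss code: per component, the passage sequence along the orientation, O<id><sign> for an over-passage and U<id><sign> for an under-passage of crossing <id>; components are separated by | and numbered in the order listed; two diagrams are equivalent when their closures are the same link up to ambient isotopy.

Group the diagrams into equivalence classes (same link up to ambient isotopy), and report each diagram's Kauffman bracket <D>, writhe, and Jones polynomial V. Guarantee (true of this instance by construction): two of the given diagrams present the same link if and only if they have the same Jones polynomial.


equivalence classes: {D1, D2, D3, D4}
D1 (bracket A^-8 + 1 - A^4; 10 crossings at w = -4): V = -x^-4 + x^-3 + x^-1
V(D2) = -x^-4 + x^-3 + x^-1  (w -6, c 12, <D> = A^-14 + A^-6 - A^-2)
D3 (bracket A^-14 + A^-6 - A^-2; 10 crossings at w = -6): V = -x^-4 + x^-3 + x^-1
D4 (bracket A^-8 + 1 - A^4; 12 crossings at w = -4): V = -x^-4 + x^-3 + x^-1
observation: one V(x) for all 4 diagrams — one class (guaranteed)


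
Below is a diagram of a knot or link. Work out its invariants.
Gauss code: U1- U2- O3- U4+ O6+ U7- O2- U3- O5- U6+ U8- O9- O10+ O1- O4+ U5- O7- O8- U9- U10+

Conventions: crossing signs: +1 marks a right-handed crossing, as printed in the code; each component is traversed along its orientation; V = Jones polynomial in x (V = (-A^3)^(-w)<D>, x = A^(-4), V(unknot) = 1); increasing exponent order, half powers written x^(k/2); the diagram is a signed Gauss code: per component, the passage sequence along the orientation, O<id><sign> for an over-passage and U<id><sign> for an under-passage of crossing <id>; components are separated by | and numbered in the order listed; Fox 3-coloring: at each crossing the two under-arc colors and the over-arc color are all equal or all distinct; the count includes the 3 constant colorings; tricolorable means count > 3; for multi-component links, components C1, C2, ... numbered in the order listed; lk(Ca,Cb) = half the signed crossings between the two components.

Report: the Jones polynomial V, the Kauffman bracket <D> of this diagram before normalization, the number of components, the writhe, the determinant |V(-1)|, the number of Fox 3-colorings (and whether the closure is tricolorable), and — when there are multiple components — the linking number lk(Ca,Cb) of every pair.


V = x^-7 - 2x^-6 + 2x^-5 - 3x^-4 + 3x^-3 - 2x^-2 + 2x^-1
<D> = 2A^-8 - 2A^-4 + 3 - 3A^4 + 2A^8 - 2A^12 + A^16 (w = -4)
1 component over 10 crossings, w = -4
9 Fox colorings among 3^10, |V(-1)| = 15: tricolorable
why: V spans 6 powers of x: at least 6 crossings in any diagram


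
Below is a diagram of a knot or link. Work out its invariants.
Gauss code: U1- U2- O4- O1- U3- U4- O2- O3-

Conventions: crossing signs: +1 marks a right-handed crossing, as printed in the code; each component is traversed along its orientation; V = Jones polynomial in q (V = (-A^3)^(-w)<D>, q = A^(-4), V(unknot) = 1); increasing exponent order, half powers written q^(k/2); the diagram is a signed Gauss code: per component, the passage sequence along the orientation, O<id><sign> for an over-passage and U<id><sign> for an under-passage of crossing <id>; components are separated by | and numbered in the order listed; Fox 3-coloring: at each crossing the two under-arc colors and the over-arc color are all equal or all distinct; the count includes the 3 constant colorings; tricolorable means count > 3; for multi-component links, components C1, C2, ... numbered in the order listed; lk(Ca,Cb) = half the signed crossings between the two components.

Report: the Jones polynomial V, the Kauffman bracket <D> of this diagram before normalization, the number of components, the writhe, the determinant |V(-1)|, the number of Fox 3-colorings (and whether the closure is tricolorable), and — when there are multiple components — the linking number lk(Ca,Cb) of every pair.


V(q) = -q^-4 + q^-3 + q^-1
bracket: A^-8 + 1 - A^4, w = -4
1 component, writhe -4, over 4 crossings
det 3, colorings 9 of 3^4 — tricolorable
observation: V spans 3 powers of q: at least 3 crossings in any diagram


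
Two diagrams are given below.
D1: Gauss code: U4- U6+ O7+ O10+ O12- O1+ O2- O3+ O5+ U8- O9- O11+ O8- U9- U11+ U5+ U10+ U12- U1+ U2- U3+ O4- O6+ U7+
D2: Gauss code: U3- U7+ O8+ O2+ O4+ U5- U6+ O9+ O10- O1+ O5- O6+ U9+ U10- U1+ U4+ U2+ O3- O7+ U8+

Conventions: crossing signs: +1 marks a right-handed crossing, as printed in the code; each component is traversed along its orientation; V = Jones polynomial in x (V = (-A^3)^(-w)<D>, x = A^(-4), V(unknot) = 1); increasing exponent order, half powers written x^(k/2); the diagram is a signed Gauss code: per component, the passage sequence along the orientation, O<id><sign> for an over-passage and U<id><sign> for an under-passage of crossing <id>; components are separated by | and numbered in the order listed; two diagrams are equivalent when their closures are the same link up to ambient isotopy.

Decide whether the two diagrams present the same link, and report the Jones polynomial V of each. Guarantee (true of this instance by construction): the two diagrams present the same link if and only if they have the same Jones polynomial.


equivalent: yes
D1 (bracket A^6; 12 crossings at w = +2): V = 1
D2 (bracket A^12; 10 crossings at w = +4): V = 1
key observation: from 12 to 10 crossings by R-moves: one link, two diagrams


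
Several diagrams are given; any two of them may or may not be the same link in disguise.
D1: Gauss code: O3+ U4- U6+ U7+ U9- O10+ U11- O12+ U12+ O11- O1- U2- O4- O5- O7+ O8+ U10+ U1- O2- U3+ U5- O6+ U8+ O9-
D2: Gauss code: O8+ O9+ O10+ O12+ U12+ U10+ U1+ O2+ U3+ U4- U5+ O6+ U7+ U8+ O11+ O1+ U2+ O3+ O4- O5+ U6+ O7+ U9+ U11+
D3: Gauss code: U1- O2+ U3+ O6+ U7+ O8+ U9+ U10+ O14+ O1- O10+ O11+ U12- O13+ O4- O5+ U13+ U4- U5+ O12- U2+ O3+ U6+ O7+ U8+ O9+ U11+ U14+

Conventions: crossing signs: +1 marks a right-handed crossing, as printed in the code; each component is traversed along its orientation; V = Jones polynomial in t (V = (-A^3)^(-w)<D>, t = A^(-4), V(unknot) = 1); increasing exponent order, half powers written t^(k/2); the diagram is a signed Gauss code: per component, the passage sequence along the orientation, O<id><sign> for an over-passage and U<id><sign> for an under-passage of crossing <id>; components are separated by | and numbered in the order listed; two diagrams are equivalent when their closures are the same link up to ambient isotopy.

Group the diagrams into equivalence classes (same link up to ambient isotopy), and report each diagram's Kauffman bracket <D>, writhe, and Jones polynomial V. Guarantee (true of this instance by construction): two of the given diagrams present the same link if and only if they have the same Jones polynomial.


equivalence classes: {D1} | {D2, D3}
D1 (bracket 1; 12 crossings at w = 0): V = 1
V(D2) = t^3 + t^5 - t^6 + t^7 - t^8 + t^9 - t^10  [12 crossings, <D> = -A^-10 + A^-6 - A^-2 + A^2 - A^6 + A^10 + A^18, w = +10]
V(D3) = t^3 + t^5 - t^6 + t^7 - t^8 + t^9 - t^10  [14 crossings, <D> = -A^-16 + A^-12 - A^-8 + A^-4 - 1 + A^4 + A^12, w = +8]
key observation: 2 classes among 3 diagrams; unequal V(t) rules out equality


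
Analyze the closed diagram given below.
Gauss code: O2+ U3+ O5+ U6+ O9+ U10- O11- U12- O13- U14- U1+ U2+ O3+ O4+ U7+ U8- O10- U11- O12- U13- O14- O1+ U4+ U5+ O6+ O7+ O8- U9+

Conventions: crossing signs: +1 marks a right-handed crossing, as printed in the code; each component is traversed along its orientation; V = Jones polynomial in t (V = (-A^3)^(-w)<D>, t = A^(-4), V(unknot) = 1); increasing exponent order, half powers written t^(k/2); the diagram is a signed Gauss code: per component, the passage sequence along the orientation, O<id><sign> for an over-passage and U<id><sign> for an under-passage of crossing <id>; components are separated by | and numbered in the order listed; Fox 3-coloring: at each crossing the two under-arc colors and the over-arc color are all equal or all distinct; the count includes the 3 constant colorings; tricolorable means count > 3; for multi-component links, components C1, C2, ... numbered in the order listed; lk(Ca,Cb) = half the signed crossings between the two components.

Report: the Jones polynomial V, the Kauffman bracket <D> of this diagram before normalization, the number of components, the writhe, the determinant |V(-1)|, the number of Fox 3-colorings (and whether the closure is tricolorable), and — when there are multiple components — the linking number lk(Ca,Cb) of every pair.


V(t) = -t^-1 + 2 - t + 2t^2 - t^3 + t^4 - t^5
bracket: -A^-14 + A^-10 - A^-6 + 2A^-2 - A^2 + 2A^6 - A^10, w = +2
1 component, writhe +2, over 14 crossings
det 9, colorings 9 of 3^14 — tricolorable
observation: V spans 6 powers of t: at least 6 crossings in any diagram


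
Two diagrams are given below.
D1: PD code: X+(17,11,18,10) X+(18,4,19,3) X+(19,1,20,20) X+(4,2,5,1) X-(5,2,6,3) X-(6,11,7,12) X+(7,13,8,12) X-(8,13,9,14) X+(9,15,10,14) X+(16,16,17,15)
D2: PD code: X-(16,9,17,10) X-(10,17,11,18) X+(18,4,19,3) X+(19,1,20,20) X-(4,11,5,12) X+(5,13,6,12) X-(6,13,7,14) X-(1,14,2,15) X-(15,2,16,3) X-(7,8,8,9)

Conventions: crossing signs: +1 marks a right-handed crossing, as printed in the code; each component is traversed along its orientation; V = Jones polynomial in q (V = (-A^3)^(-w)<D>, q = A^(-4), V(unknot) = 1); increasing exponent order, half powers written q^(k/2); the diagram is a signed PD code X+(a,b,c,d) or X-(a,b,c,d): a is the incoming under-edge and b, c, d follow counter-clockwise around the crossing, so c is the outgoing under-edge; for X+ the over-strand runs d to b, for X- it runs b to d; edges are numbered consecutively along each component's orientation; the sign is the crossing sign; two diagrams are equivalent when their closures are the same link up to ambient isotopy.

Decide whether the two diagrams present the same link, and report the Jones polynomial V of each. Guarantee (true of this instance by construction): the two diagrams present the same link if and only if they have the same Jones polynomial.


equivalent: no
V(D1) = 1  (w +4, c 10, <D> = A^12)
V(D2) = -q^-6 + q^-5 - q^-4 + 2q^-3 - q^-2 + q^-1  (w -4, c 10, <D> = A^-8 - A^-4 + 2 - A^4 + A^8 - A^12)
why: 2 classes among 2 diagrams; unequal V(q) rules out equality


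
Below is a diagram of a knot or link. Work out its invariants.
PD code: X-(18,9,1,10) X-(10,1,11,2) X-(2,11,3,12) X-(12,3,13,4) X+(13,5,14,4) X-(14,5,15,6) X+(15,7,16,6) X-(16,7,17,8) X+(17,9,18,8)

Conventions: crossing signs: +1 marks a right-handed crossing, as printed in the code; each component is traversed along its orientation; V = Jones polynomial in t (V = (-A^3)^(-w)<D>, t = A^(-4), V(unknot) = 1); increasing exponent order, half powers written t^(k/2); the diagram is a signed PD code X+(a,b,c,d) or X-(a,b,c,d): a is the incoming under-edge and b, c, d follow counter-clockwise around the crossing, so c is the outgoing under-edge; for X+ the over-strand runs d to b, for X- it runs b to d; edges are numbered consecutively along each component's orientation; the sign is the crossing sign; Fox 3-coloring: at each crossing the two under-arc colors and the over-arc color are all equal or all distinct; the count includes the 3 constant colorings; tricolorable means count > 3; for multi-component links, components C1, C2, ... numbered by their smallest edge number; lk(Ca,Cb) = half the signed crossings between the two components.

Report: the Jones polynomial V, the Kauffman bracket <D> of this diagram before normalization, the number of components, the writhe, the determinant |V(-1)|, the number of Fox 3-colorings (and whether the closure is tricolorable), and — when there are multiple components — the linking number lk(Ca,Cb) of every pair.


V(t) = -t^-4 + t^-3 + t^-1
bracket: -A^-5 - A^3 + A^7, w = -3
1 component, writhe -3, over 9 crossings
det 3, colorings 9 of 3^9 — tricolorable
observation: det 3 = |V(-1)|; divisible by 3, so tricolorable


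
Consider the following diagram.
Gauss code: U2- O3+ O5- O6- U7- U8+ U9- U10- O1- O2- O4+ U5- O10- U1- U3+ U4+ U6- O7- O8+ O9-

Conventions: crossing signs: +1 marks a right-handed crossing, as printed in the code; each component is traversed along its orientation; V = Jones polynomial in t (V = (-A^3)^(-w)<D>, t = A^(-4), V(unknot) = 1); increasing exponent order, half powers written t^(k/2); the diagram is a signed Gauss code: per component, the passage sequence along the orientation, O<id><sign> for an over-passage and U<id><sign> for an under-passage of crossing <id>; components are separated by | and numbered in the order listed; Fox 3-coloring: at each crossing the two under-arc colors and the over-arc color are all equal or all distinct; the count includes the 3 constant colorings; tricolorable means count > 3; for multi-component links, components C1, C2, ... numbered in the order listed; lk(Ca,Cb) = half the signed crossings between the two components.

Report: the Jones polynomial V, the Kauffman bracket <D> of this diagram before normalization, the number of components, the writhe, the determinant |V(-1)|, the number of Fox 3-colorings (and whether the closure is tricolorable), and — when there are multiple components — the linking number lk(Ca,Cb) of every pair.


V = -t^-6 + t^-5 - t^-4 + 2t^-3 - t^-2 + t^-1
<D> = A^-8 - A^-4 + 2 - A^4 + A^8 - A^12 (w = -4)
1 component over 10 crossings, w = -4
3 Fox colorings among 3^10, |V(-1)| = 7: not tricolorable
why: the span of V is 5, forcing >= 5 crossings in any diagram


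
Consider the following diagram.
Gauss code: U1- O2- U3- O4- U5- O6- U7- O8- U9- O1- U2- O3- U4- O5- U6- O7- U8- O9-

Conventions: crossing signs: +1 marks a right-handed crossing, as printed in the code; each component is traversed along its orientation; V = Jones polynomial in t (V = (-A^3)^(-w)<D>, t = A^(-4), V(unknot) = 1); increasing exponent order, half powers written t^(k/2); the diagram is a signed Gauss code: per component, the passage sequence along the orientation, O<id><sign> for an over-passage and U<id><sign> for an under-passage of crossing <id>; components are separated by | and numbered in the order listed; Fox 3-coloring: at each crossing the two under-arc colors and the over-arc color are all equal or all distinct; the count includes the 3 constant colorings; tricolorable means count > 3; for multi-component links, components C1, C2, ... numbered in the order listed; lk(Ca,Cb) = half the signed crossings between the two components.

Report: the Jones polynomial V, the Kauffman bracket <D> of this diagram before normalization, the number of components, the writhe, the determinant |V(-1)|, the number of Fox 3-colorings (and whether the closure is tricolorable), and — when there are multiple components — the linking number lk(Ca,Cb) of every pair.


Jones polynomial: V(t) = -t^-13 + t^-12 - t^-11 + t^-10 - t^-9 + t^-8 - t^-7 + t^-6 + t^-4
<D> = -A^-11 - A^-3 + A - A^5 + A^9 - A^13 + A^17 - A^21 + A^25; writhe -9
components 1, writhe -9 (9 crossings)
3-colorings: 9 of 3^9, det 9 — tricolorable
note: det 9 = |V(-1)|; divisible by 3, so tricolorable


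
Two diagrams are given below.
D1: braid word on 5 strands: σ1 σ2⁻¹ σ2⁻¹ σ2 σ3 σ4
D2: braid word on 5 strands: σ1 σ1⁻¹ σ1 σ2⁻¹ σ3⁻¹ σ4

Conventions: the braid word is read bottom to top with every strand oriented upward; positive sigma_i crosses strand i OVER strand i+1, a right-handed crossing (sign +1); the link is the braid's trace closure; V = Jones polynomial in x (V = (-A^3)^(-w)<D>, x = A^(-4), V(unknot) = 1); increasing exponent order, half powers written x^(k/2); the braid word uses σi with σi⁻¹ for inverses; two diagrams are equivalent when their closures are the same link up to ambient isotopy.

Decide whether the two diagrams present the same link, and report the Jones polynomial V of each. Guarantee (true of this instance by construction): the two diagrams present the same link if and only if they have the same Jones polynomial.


equivalent: yes
D1 (bracket A^6; 6 crossings at w = +2): V = 1
V(D2) = 1  [6 crossings, <D> = 1, w = 0]
observation: one V(x) for all 2 diagrams — one class (guaranteed)


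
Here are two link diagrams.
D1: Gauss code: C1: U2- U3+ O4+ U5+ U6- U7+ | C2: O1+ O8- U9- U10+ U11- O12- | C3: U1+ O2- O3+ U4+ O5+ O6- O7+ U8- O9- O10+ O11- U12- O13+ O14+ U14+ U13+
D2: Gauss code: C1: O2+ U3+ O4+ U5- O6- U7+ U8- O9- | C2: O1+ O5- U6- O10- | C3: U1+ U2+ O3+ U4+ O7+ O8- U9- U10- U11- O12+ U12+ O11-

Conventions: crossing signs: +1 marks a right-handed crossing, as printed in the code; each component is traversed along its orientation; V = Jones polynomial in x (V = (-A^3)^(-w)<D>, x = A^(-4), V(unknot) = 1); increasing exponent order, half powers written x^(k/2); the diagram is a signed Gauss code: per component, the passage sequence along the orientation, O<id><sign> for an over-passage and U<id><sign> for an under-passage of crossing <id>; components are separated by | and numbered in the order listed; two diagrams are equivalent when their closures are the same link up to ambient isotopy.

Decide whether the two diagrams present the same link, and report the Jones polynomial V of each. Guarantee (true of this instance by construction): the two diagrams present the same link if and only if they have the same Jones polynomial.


same link: yes
V(D1) = x^-2 + 2 + x^2  [14 crossings, <D> = A^-2 + 2A^6 + A^14, w = +2]
V(D2) = x^-2 + 2 + x^2  [12 crossings, <D> = A^-8 + 2 + A^8, w = 0]
insight: Reidemeister moves carry D1 (14 crossings) to D2 (12)


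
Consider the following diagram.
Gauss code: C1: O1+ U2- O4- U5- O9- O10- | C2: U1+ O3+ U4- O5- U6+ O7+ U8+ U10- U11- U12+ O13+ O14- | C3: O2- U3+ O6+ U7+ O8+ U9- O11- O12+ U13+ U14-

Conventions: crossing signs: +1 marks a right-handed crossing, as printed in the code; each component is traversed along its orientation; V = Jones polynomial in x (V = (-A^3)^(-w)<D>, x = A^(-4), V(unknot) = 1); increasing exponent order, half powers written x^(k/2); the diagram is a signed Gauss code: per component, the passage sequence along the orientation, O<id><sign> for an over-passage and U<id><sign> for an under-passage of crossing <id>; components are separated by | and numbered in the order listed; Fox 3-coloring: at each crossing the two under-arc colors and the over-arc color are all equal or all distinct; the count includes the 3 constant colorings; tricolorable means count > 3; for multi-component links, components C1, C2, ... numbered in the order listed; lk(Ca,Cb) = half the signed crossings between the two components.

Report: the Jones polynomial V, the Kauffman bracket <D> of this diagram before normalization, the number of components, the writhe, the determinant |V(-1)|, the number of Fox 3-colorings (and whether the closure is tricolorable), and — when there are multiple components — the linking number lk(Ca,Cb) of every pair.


Jones polynomial: V(x) = x^-4 - 2x^-3 + 4x^-2 - 4x^-1 + 6 - 4x + 4x^2 - 2x^3 + x^4
<D> = A^-16 - 2A^-12 + 4A^-8 - 4A^-4 + 6 - 4A^4 + 4A^8 - 2A^12 + A^16; writhe 0
components 3, writhe 0 (14 crossings)
linking number lk(C1,C2) = -1
lk(C1,C3): -1
lk(C2,C3) = +2
3-colorings: 3 of 3^14, det 28 — not tricolorable
note: summing lk over 3 pairs gives 0
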